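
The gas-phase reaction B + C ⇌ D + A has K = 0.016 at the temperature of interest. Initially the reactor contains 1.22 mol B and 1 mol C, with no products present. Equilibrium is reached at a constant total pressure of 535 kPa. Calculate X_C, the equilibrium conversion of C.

Take 1 mol C as basis and let X be its fractional conversion, so ξ = X.
At extent ξ: n_B = 1.22 − X; n_C = 1 − X; n_D = X; n_A = X.
Since Δν = 0, n_T = 2.22 throughout.
y_i = n_i/n_T, p_i = y_i·P. K = p_D p_A / (p_B p_C).
This yields a degree-2 equation in X; solving on (0,1), X = 0.124.

X = 0.124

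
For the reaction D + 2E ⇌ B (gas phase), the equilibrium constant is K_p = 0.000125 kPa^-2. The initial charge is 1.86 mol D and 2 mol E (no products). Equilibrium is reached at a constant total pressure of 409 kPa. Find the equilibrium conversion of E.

X = 0.786

Take 2 mol E as basis and let X be its fractional conversion, so ξ = X.
At extent ξ: n_D = 1.86 − X; n_E = 2 − 2X; n_B = X.
Total moles n_T = 3.86 − 2X.
y_i = n_i/n_T, p_i = y_i·P. K_p = p_B / (p_D p_E^2).
This yields a degree-3 equation in X; solving on (0,1), X = 0.786.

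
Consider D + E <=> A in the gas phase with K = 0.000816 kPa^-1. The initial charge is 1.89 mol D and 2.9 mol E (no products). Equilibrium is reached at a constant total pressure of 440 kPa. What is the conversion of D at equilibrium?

Take 1.89 mol D as basis and let X be its fractional conversion, so ξ = 1.89X.
Mole table: n_D = 1.89 − 1.89X; n_E = 2.9 − 1.89X; n_A = 1.89X.
Total moles n_T = 4.79 − 1.89X.
y_i = n_i/n_T, p_i = y_i·P. K = p_A / (p_D p_E).
This yields a degree-2 equation in X; solving on (0,1), X = 0.172.

X = 0.172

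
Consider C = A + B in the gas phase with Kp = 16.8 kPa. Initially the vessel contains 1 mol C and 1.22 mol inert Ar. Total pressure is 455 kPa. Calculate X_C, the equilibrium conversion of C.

X = 0.260

Take 1 mol C as basis and let X be its fractional conversion, so ξ = X.
Mole table: n_C = 1 − X; n_A = X; n_B = X; n_I = 1.22 (inert).
Summing: n_T = 2.22 + X.
Mole fractions y_i = n_i/n_T; Kp = p_A p_B / (p_C) with p_i = y_i·P.
This yields a degree-2 equation in X; solving on (0,1), X = 0.260.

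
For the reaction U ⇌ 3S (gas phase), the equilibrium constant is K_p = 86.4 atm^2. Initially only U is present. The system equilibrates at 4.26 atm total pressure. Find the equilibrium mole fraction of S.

Take 1 mol U as basis and let X be its fractional conversion, so ξ = X.
Moles: n_U = 1 − X; n_S = 3X.
n_T = Σnᵢ = 1 + 2X.
With p_i = (n_i/n_T)P, K_p = p_S^3 / (p_U).
Setting this equal to 86.4 atm^2 and taking the physical root (0 < X < 1) gives X = 0.680.
Then n_S = 2.04, n_T = 2.36, so y_S = 0.864.

y_S = 0.864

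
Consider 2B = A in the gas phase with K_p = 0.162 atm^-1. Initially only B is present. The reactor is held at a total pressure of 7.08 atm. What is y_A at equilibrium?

y_A = 0.405

Take 1 mol B as basis and let X be its fractional conversion, so ξ = 0.5X.
Mole table: n_B = 1 − X; n_A = 0.5X.
n_T = Σnᵢ = 1 − 0.5X.
With p_i = (n_i/n_T)P, K_p = p_A / (p_B^2).
This yields a degree-2 equation in X; solving on (0,1), X = 0.577.
Then n_A = 0.288, n_T = 0.712, so y_A = 0.405.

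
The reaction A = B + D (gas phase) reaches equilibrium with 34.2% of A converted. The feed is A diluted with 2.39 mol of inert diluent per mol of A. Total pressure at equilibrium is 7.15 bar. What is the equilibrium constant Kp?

Basis: 1 mol A initially; let X = conversion of A. Extent ξ = X.
At extent ξ: n_A = 1 − X; n_B = X; n_D = X; n_I = 2.39 (inert).
Total moles n_T = 3.39 + X.
At X = 0.342: n_A = 0.658, n_B = 0.342, n_D = 0.342, n_T = 3.73.
p_i = (n_i/n_T)·P. Kp = p_B p_D / (p_A) = 0.341 bar.

Kp = 0.341 bar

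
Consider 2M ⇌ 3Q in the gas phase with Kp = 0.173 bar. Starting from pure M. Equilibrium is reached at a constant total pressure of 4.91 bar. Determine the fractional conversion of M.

Basis: 1 mol M initially; let X = conversion of M. Extent ξ = 0.5X.
Mole table: n_M = 1 − X; n_Q = 1.5X.
n_T = Σnᵢ = 1 + 0.5X.
Mole fractions y_i = n_i/n_T; Kp = p_Q^3 / (p_M^2) with p_i = y_i·P.
Equating to 0.173 bar and solving on 0 < X < 1: X = 0.195.

X = 0.195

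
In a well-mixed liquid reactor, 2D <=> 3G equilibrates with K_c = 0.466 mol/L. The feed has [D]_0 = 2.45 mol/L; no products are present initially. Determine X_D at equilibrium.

Let X = conversion of D; extent ξ = 2.45X/2 mol/L.
Concentrations: [D] = 2.45 − 2.45X; [G] = 3.68X.
K_c = [G]^3 / ([D]^2).
This equals 0.466 at X = 0.302 (the root in 0 < X < 1).

X = 0.302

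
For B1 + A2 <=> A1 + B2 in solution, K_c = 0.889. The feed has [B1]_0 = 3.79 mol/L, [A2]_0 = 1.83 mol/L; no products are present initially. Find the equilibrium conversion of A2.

X = 0.657

Let X = conversion of A2; extent ξ = 1.83·X mol/L.
Concentrations: [B1] = 3.79 − 1.83X; [A2] = 1.83 − 1.83X; [A1] = 1.83X; [B2] = 1.83X.
K_c = [A1] [B2] / ([B1] [A2]).
Equating to 0.889: the physical root is X = 0.657.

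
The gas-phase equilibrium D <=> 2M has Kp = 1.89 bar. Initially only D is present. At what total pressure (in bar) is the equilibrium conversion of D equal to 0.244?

P = 7.46 bar

Let X = conversion of D (basis 1 mol D); extent of reaction ξ = X.
Species balance: n_D = 1 − X; n_M = 2X.
n_T = Σnᵢ = 1 + X.
Kp = p_M^2 / (p_D) with p_i = (n_i/n_T)·P.
At X = 0.244: the mole-fraction product g(X) = Π y_i^ν_i = 0.2532. Since Kp = g(X)·P^{1}, P = (Kp/g)^(1/1) = (1.89/0.2532)^(1/1) = 7.46 bar.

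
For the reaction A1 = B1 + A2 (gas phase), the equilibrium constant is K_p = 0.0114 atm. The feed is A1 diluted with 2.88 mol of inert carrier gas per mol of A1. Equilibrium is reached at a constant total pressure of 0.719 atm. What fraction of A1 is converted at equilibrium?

X = 0.225

Let X = conversion of A1 (basis 1 mol A1); extent of reaction ξ = X.
Species balance: n_A1 = 1 − X; n_B1 = X; n_A2 = X; n_I = 2.88 (inert).
n_T = Σnᵢ = 3.88 + X.
With p_i = (n_i/n_T)P, K_p = p_B1 p_A2 / (p_A1).
Substituting and setting equal to 0.0114 atm gives a polynomial in X; the root in (0,1) is X = 0.225.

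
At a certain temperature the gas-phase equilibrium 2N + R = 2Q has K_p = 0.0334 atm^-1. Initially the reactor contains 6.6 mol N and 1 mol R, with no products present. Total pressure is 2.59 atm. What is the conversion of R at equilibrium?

X = 0.279

Basis: 1 mol R initially; let X = conversion of R. Extent ξ = X.
Mole table: n_N = 6.6 − 2X; n_R = 1 − X; n_Q = 2X.
Total moles n_T = 7.6 − X.
Mole fractions y_i = n_i/n_T; K_p = p_Q^2 / (p_N^2 p_R) with p_i = y_i·P.
This yields a degree-3 equation in X; solving on (0,1), X = 0.279.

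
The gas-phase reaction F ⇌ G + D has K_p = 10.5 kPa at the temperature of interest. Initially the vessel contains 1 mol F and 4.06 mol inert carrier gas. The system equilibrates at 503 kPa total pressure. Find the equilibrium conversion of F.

X = 0.283

Take 1 mol F as basis and let X be its fractional conversion, so ξ = X.
Mole table: n_F = 1 − X; n_G = X; n_D = X; n_I = 4.06 (inert).
Summing: n_T = 5.06 + X.
Mole fractions y_i = n_i/n_T; K_p = p_G p_D / (p_F) with p_i = y_i·P.
This yields a degree-2 equation in X; solving on (0,1), X = 0.283.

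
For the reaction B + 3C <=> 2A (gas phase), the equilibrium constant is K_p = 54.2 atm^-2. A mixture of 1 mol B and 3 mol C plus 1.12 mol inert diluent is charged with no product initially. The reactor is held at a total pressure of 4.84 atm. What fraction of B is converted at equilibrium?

Let X = conversion of B (basis 1 mol B); extent of reaction ξ = X.
Mole table: n_B = 1 − X; n_C = 3 − 3X; n_A = 2X; n_I = 1.12 (inert).
Summing: n_T = 5.12 − 2X.
With p_i = (n_i/n_T)P, K_p = p_A^2 / (p_B p_C^3).
Equating to 54.2 atm^-2 and solving on 0 < X < 1: X = 0.824.

X = 0.824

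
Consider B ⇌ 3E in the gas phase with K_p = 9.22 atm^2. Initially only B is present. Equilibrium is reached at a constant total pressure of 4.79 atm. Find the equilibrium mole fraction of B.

Basis: 1 mol B initially; let X = conversion of B. Extent ξ = X.
Moles: n_B = 1 − X; n_E = 3X.
Total moles n_T = 1 + 2X.
With p_i = (n_i/n_T)P, K_p = p_E^3 / (p_B).
This yields a degree-3 equation in X; solving on (0,1), X = 0.299.
Then n_B = 0.701, n_T = 1.6, so y_B = 0.439.

y_B = 0.439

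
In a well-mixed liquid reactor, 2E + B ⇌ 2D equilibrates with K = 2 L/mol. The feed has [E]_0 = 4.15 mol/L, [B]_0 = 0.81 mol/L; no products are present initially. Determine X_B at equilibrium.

Let X = conversion of B; extent ξ = 0.81·X mol/L.
Concentrations: [E] = 4.15 − 1.62X; [B] = 0.81 − 0.81X; [D] = 1.62X.
K = [D]^2 / ([E]^2 [B]).
Solving K = 2 for X ∈ (0,1): X = 0.849.

X = 0.849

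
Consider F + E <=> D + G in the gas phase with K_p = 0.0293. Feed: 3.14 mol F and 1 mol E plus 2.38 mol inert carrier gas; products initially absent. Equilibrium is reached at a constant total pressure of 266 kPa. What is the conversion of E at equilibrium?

X = 0.252

Basis: 1 mol E initially; let X = conversion of E. Extent ξ = X.
At extent ξ: n_F = 3.14 − X; n_E = 1 − X; n_D = X; n_G = X; n_I = 2.38 (inert).
Since Δν = 0, n_T = 6.52 throughout.
With p_i = (n_i/n_T)P, K_p = p_D p_G / (p_F p_E).
Substituting and setting equal to 0.0293 gives a polynomial in X; the root in (0,1) is X = 0.252.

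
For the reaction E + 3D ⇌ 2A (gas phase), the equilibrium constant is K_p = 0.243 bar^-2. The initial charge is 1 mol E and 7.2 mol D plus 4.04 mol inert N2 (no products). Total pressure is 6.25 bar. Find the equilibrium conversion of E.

X = 0.763

Take 1 mol E as basis and let X be its fractional conversion, so ξ = X.
Moles: n_E = 1 − X; n_D = 7.2 − 3X; n_A = 2X; n_I = 4.04 (inert).
n_T = Σnᵢ = 12.2 − 2X.
y_i = n_i/n_T, p_i = y_i·P. K_p = p_A^2 / (p_E p_D^3).
Equating to 0.243 bar^-2 and solving on 0 < X < 1: X = 0.763.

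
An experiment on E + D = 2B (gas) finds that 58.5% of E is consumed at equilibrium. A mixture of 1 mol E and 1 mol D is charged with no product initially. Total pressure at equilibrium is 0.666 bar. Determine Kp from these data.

Basis: 1 mol E initially; let X = conversion of E. Extent ξ = X.
Moles: n_E = 1 − X; n_D = 1 − X; n_B = 2X.
Total moles n_T = 2 (Δν = 0, constant).
At X = 0.585: n_E = 0.415, n_D = 0.415, n_B = 1.17, n_T = 2.
p_i = (n_i/n_T)·P. Kp = p_B^2 / (p_E p_D) = 7.95.

Kp = 7.95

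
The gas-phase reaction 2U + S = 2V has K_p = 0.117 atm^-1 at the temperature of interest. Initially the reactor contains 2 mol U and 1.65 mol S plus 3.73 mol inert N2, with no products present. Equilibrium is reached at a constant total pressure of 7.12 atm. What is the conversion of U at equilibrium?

X = 0.286

Basis: 2 mol U initially; let X = conversion of U. Extent ξ = X.
Mole table: n_U = 2 − 2X; n_S = 1.65 − X; n_V = 2X; n_I = 3.73 (inert).
n_T = Σnᵢ = 7.38 − X.
y_i = n_i/n_T, p_i = y_i·P. K_p = p_V^2 / (p_U^2 p_S).
Substituting and setting equal to 0.117 atm^-1 gives a polynomial in X; the root in (0,1) is X = 0.286.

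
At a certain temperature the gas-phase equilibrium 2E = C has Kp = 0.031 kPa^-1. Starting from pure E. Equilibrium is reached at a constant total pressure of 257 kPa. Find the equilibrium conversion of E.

Let X = conversion of E (basis 1 mol E); extent of reaction ξ = 0.5X.
At extent ξ: n_E = 1 − X; n_C = 0.5X.
Total moles n_T = 1 − 0.5X.
y_i = n_i/n_T, p_i = y_i·P. Kp = p_C / (p_E^2).
Setting this equal to 0.031 kPa^-1 and taking the physical root (0 < X < 1) gives X = 0.826.

X = 0.826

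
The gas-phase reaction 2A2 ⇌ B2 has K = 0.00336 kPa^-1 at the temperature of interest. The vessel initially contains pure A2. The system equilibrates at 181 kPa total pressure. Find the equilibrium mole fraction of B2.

Basis: 1 mol A2 initially; let X = conversion of A2. Extent ξ = 0.5X.
At extent ξ: n_A2 = 1 − X; n_B2 = 0.5X.
Total moles n_T = 1 − 0.5X.
Mole fractions y_i = n_i/n_T; K = p_B2 / (p_A2^2) with p_i = y_i·P.
This yields a degree-2 equation in X; solving on (0,1), X = 0.460.
Then n_B2 = 0.23, n_T = 0.77, so y_B2 = 0.299.

y_B2 = 0.299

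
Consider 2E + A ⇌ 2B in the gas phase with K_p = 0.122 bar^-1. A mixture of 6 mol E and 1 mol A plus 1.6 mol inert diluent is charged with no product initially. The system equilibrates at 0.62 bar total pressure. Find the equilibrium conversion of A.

Let X = conversion of A (basis 1 mol A); extent of reaction ξ = X.
Moles: n_E = 6 − 2X; n_A = 1 − X; n_B = 2X; n_I = 1.6 (inert).
n_T = Σnᵢ = 8.6 − X.
y_i = n_i/n_T, p_i = y_i·P. K_p = p_B^2 / (p_E^2 p_A).
Setting this equal to 0.122 bar^-1 and taking the physical root (0 < X < 1) gives X = 0.231.

X = 0.231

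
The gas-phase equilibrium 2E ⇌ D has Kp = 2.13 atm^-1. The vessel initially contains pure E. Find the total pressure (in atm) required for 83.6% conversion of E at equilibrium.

Basis: 1 mol E initially; let X = conversion of E. Extent ξ = 0.5X.
Moles: n_E = 1 − X; n_D = 0.5X.
Total moles n_T = 1 − 0.5X.
Kp = p_D / (p_E^2) with p_i = (n_i/n_T)·P.
At X = 0.836: the mole-fraction product g(X) = Π y_i^ν_i = 9.045. Since Kp = g(X)·P^{-1}, P = (g/Kp)^(1/1) = (9.045/2.13)^(1/1) = 4.25 atm.

P = 4.25 atm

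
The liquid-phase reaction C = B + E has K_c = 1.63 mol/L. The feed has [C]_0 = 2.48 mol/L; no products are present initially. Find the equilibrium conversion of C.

Let X = conversion of C; extent ξ = 2.48·X mol/L.
Concentrations: [C] = 2.48 − 2.48X; [B] = 2.48X; [E] = 2.48X.
K_c = [B] [E] / ([C]).
This equals 1.63 at X = 0.546 (the root in 0 < X < 1).

X = 0.546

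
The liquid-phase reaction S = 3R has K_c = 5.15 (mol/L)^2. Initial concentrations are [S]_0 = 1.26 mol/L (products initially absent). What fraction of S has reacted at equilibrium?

X = 0.413

Let X = conversion of S; extent ξ = 1.26·X mol/L.
Concentrations: [S] = 1.26 − 1.26X; [R] = 3.78X.
K_c = [R]^3 / ([S]).
Setting equal to 5.15 and solving for X on (0,1) gives X = 0.413.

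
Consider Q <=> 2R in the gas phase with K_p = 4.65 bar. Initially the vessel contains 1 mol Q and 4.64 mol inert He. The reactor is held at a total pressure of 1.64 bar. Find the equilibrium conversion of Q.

X = 0.845

Let X = conversion of Q (basis 1 mol Q); extent of reaction ξ = X.
At extent ξ: n_Q = 1 − X; n_R = 2X; n_I = 4.64 (inert).
Summing: n_T = 5.64 + X.
With p_i = (n_i/n_T)P, K_p = p_R^2 / (p_Q).
Setting this equal to 4.65 bar and taking the physical root (0 < X < 1) gives X = 0.845.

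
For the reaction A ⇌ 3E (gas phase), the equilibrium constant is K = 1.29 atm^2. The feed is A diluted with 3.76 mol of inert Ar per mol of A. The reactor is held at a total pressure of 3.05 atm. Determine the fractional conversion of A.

Basis: 1 mol A initially; let X = conversion of A. Extent ξ = X.
Mole table: n_A = 1 − X; n_E = 3X; n_I = 3.76 (inert).
n_T = Σnᵢ = 4.76 + 2X.
Mole fractions y_i = n_i/n_T; K = p_E^3 / (p_A) with p_i = y_i·P.
Setting this equal to 1.29 atm^2 and taking the physical root (0 < X < 1) gives X = 0.449.

X = 0.449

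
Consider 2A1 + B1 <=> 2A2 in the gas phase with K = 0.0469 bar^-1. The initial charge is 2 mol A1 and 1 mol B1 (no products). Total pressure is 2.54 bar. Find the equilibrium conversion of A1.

Let X = conversion of A1 (basis 2 mol A1); extent of reaction ξ = X.
Mole table: n_A1 = 2 − 2X; n_B1 = 1 − X; n_A2 = 2X.
Total moles n_T = 3 − X.
Mole fractions y_i = n_i/n_T; K = p_A2^2 / (p_A1^2 p_B1) with p_i = y_i·P.
Setting this equal to 0.0469 bar^-1 and taking the physical root (0 < X < 1) gives X = 0.158.

X = 0.158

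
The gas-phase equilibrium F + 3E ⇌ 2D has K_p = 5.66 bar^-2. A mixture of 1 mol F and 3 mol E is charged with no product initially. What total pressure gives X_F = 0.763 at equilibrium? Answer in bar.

Basis: 1 mol F initially; let X = conversion of F. Extent ξ = X.
Mole table: n_F = 1 − X; n_E = 3 − 3X; n_D = 2X.
Total moles n_T = 4 − 2X.
K_p = p_D^2 / (p_F p_E^3) with p_i = (n_i/n_T)·P.
At X = 0.763: the mole-fraction product g(X) = Π y_i^ν_i = 167.3. Since K_p = g(X)·P^{-2}, P = (g/K_p)^(1/2) = (167.3/5.66)^(1/2) = 5.44 bar.

P = 5.44 bar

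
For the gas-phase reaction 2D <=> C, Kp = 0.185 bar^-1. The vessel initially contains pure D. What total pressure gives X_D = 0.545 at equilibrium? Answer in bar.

P = 5.18 bar

Let X = conversion of D (basis 1 mol D); extent of reaction ξ = 0.5X.
Mole table: n_D = 1 − X; n_C = 0.5X.
n_T = Σnᵢ = 1 − 0.5X.
Kp = p_C / (p_D^2) with p_i = (n_i/n_T)·P.
At X = 0.545: the mole-fraction product g(X) = Π y_i^ν_i = 0.9576. Since Kp = g(X)·P^{-1}, P = (g/Kp)^(1/1) = (0.9576/0.185)^(1/1) = 5.18 bar.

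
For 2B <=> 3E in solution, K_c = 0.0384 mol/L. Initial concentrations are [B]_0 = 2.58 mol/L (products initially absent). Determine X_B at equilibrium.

X = 0.147

Let X = conversion of B; extent ξ = 2.58X/2 mol/L.
Concentrations: [B] = 2.58 − 2.58X; [E] = 3.87X.
K_c = [E]^3 / ([B]^2).
Solving K_c = 0.0384 for X ∈ (0,1): X = 0.147.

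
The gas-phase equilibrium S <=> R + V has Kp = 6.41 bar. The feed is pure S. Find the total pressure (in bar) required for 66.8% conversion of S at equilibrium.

Let X = conversion of S (basis 1 mol S); extent of reaction ξ = X.
Mole table: n_S = 1 − X; n_R = X; n_V = X.
Summing: n_T = 1 + X.
Kp = p_R p_V / (p_S) with p_i = (n_i/n_T)·P.
At X = 0.668: the mole-fraction product g(X) = Π y_i^ν_i = 0.8058. Since Kp = g(X)·P^{1}, P = (Kp/g)^(1/1) = (6.41/0.8058)^(1/1) = 7.95 bar.

P = 7.95 bar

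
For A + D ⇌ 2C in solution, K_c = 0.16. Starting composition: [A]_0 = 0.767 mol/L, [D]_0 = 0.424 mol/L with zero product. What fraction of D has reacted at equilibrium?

Let X = conversion of D; extent ξ = 0.424·X mol/L.
Concentrations: [A] = 0.767 − 0.424X; [D] = 0.424 − 0.424X; [C] = 0.848X.
K_c = [C]^2 / ([A] [D]).
Solving K_c = 0.16 for X ∈ (0,1): X = 0.222.

X = 0.222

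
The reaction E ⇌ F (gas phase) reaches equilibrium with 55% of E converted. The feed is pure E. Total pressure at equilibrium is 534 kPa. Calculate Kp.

Take 1 mol E as basis and let X be its fractional conversion, so ξ = X.
At extent ξ: n_E = 1 − X; n_F = X.
n_T stays at 1 (no change in mole number).
At X = 0.55: n_E = 0.45, n_F = 0.55, n_T = 1.
p_i = (n_i/n_T)·P. Kp = p_F / (p_E) = 1.22.

Kp = 1.22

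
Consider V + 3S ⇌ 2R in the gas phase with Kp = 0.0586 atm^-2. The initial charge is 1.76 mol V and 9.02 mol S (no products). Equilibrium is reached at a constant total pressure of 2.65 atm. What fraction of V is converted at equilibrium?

Let X = conversion of V (basis 1.76 mol V); extent of reaction ξ = 1.76X.
At extent ξ: n_V = 1.76 − 1.76X; n_S = 9.02 − 5.28X; n_R = 3.52X.
n_T = Σnᵢ = 10.8 − 3.52X.
y_i = n_i/n_T, p_i = y_i·P. Kp = p_R^2 / (p_V p_S^3).
Setting this equal to 0.0586 atm^-2 and taking the physical root (0 < X < 1) gives X = 0.377.

X = 0.377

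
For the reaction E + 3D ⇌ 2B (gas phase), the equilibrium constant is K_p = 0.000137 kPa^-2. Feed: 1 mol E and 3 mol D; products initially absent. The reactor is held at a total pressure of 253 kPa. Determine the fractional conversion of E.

Take 1 mol E as basis and let X be its fractional conversion, so ξ = X.
Species balance: n_E = 1 − X; n_D = 3 − 3X; n_B = 2X.
Summing: n_T = 4 − 2X.
y_i = n_i/n_T, p_i = y_i·P. K_p = p_B^2 / (p_E p_D^3).
This yields a degree-4 equation in X; solving on (0,1), X = 0.546.

X = 0.546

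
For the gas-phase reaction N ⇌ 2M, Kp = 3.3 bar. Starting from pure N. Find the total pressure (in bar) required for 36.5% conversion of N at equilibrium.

Basis: 1 mol N initially; let X = conversion of N. Extent ξ = X.
At extent ξ: n_N = 1 − X; n_M = 2X.
Total moles n_T = 1 + X.
Kp = p_M^2 / (p_N) with p_i = (n_i/n_T)·P.
At X = 0.365: the mole-fraction product g(X) = Π y_i^ν_i = 0.6148. Since Kp = g(X)·P^{1}, P = (Kp/g)^(1/1) = (3.3/0.6148)^(1/1) = 5.37 bar.

P = 5.37 bar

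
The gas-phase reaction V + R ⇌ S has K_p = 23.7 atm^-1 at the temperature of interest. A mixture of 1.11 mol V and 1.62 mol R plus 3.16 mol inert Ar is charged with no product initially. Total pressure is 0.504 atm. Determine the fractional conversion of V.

X = 0.670

Basis: 1.11 mol V initially; let X = conversion of V. Extent ξ = 1.11X.
Moles: n_V = 1.11 − 1.11X; n_R = 1.62 − 1.11X; n_S = 1.11X; n_I = 3.16 (inert).
n_T = Σnᵢ = 5.89 − 1.11X.
With p_i = (n_i/n_T)P, K_p = p_S / (p_V p_R).
This yields a degree-2 equation in X; solving on (0,1), X = 0.670.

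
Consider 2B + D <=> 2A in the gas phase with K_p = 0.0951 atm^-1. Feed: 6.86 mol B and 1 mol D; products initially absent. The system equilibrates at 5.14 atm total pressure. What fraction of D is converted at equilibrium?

Basis: 1 mol D initially; let X = conversion of D. Extent ξ = X.
Species balance: n_B = 6.86 − 2X; n_D = 1 − X; n_A = 2X.
Total moles n_T = 7.86 − X.
With p_i = (n_i/n_T)P, K_p = p_A^2 / (p_B^2 p_D).
Substituting and setting equal to 0.0951 atm^-1 gives a polynomial in X; the root in (0,1) is X = 0.520.

X = 0.520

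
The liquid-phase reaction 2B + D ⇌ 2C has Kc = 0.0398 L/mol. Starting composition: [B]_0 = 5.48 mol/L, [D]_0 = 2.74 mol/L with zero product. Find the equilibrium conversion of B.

Let X = conversion of B; extent ξ = 5.48X/2 mol/L.
Concentrations: [B] = 5.48 − 5.48X; [D] = 2.74 − 2.74X; [C] = 5.48X.
Kc = [C]^2 / ([B]^2 [D]).
Equating to 0.0398 L/mol: the physical root is X = 0.225.

X = 0.225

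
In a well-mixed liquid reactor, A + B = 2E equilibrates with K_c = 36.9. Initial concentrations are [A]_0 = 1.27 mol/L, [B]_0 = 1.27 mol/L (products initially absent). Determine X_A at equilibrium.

X = 0.752

Let X = conversion of A; extent ξ = 1.27·X mol/L.
Concentrations: [A] = 1.27 − 1.27X; [B] = 1.27 − 1.27X; [E] = 2.54X.
K_c = [E]^2 / ([A] [B]).
Equating to 36.9: the physical root is X = 0.752.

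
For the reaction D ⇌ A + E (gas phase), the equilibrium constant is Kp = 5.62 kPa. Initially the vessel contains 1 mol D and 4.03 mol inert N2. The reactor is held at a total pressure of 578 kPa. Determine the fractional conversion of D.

Let X = conversion of D (basis 1 mol D); extent of reaction ξ = X.
At extent ξ: n_D = 1 − X; n_A = X; n_E = X; n_I = 4.03 (inert).
n_T = Σnᵢ = 5.03 + X.
With p_i = (n_i/n_T)P, Kp = p_A p_E / (p_D).
Substituting and setting equal to 5.62 kPa gives a polynomial in X; the root in (0,1) is X = 0.202.

X = 0.202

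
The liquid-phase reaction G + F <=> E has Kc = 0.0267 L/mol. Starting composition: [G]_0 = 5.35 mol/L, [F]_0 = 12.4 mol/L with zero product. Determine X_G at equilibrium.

Let X = conversion of G; extent ξ = 5.35·X mol/L.
Concentrations: [G] = 5.35 − 5.35X; [F] = 12.4 − 5.35X; [E] = 5.35X.
Kc = [E] / ([G] [F]).
This equals 0.0267 at X = 0.230 (the root in 0 < X < 1).

X = 0.230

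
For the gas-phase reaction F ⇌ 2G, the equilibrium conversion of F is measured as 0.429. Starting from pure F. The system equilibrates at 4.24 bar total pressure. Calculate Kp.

Let X = conversion of F (basis 1 mol F); extent of reaction ξ = X.
At extent ξ: n_F = 1 − X; n_G = 2X.
n_T = Σnᵢ = 1 + X.
At X = 0.429: n_F = 0.571, n_G = 0.858, n_T = 1.43.
p_i = (n_i/n_T)·P. Kp = p_G^2 / (p_F) = 3.83 bar.

Kp = 3.83 bar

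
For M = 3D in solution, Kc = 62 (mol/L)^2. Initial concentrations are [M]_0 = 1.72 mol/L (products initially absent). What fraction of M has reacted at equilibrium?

Let X = conversion of M; extent ξ = 1.72·X mol/L.
Concentrations: [M] = 1.72 − 1.72X; [D] = 5.16X.
Kc = [D]^3 / ([M]).
Equating to 62 (mol/L)^2: the physical root is X = 0.649.

X = 0.649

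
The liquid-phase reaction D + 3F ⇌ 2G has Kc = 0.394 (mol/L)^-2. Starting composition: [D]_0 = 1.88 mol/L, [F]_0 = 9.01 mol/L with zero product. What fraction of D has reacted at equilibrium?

X = 0.834

Let X = conversion of D; extent ξ = 1.88·X mol/L.
Concentrations: [D] = 1.88 − 1.88X; [F] = 9.01 − 5.64X; [G] = 3.76X.
Kc = [G]^2 / ([D] [F]^3).
Equating to 0.394 (mol/L)^-2: the physical root is X = 0.834.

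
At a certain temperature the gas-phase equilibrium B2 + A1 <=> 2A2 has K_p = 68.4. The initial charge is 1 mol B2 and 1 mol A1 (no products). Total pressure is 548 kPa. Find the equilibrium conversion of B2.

X = 0.805

Let X = conversion of B2 (basis 1 mol B2); extent of reaction ξ = X.
At extent ξ: n_B2 = 1 − X; n_A1 = 1 − X; n_A2 = 2X.
Since Δν = 0, n_T = 2 throughout.
Mole fractions y_i = n_i/n_T; K_p = p_A2^2 / (p_B2 p_A1) with p_i = y_i·P.
This yields a degree-2 equation in X; solving on (0,1), X = 0.805.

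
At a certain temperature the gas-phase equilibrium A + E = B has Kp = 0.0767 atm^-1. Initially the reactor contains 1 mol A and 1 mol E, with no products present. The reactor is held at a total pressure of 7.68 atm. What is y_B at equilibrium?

Take 1 mol A as basis and let X be its fractional conversion, so ξ = X.
Species balance: n_A = 1 − X; n_E = 1 − X; n_B = X.
n_T = Σnᵢ = 2 − X.
With p_i = (n_i/n_T)P, Kp = p_B / (p_A p_E).
This yields a degree-2 equation in X; solving on (0,1), X = 0.207.
Then n_B = 0.207, n_T = 1.79, so y_B = 0.115.

y_B = 0.115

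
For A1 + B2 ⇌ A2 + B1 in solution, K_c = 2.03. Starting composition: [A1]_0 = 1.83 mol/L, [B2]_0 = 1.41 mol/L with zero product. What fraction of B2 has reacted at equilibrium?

Let X = conversion of B2; extent ξ = 1.41·X mol/L.
Concentrations: [A1] = 1.83 − 1.41X; [B2] = 1.41 − 1.41X; [A2] = 1.41X; [B1] = 1.41X.
K_c = [A2] [B1] / ([A1] [B2]).
Setting equal to 2.03 and solving for X on (0,1) gives X = 0.661.

X = 0.661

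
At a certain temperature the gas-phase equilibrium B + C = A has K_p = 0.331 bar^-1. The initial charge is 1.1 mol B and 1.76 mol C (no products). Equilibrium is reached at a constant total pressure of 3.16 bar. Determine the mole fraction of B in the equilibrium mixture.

Take 1.1 mol B as basis and let X be its fractional conversion, so ξ = 1.1X.
Species balance: n_B = 1.1 − 1.1X; n_C = 1.76 − 1.1X; n_A = 1.1X.
Total moles n_T = 2.86 − 1.1X.
With p_i = (n_i/n_T)P, K_p = p_A / (p_B p_C).
Substituting and setting equal to 0.331 bar^-1 gives a polynomial in X; the root in (0,1) is X = 0.366.
Then n_B = 0.697, n_T = 2.46, so y_B = 0.284.

y_B = 0.284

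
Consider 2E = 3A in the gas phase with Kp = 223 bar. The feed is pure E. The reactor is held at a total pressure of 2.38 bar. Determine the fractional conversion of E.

Basis: 1 mol E initially; let X = conversion of E. Extent ξ = 0.5X.
Species balance: n_E = 1 − X; n_A = 1.5X.
n_T = Σnᵢ = 1 + 0.5X.
y_i = n_i/n_T, p_i = y_i·P. Kp = p_A^3 / (p_E^2).
Substituting and setting equal to 223 bar gives a polynomial in X; the root in (0,1) is X = 0.871.

X = 0.871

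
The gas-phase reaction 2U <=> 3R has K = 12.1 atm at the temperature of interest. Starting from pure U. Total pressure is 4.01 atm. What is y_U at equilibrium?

Basis: 1 mol U initially; let X = conversion of U. Extent ξ = 0.5X.
At extent ξ: n_U = 1 − X; n_R = 1.5X.
Total moles n_T = 1 + 0.5X.
Mole fractions y_i = n_i/n_T; K = p_R^3 / (p_U^2) with p_i = y_i·P.
This yields a degree-3 equation in X; solving on (0,1), X = 0.584.
Then n_U = 0.416, n_T = 1.29, so y_U = 0.322.

y_U = 0.322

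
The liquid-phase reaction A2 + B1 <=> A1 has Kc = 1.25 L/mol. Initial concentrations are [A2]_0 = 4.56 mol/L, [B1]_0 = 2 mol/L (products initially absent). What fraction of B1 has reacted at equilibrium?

X = 0.789

Let X = conversion of B1; extent ξ = 2·X mol/L.
Concentrations: [A2] = 4.56 − 2X; [B1] = 2 − 2X; [A1] = 2X.
Kc = [A1] / ([A2] [B1]).
Equating to 1.25 L/mol: the physical root is X = 0.789.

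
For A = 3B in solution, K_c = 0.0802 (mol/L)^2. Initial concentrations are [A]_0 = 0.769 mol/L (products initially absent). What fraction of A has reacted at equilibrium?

Let X = conversion of A; extent ξ = 0.769·X mol/L.
Concentrations: [A] = 0.769 − 0.769X; [B] = 2.31X.
K_c = [B]^3 / ([A]).
Setting equal to 0.0802 and solving for X on (0,1) gives X = 0.161.

X = 0.161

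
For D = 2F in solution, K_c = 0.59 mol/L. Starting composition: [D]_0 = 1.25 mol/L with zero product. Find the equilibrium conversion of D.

X = 0.290

Let X = conversion of D; extent ξ = 1.25·X mol/L.
Concentrations: [D] = 1.25 − 1.25X; [F] = 2.5X.
K_c = [F]^2 / ([D]).
Setting equal to 0.59 and solving for X on (0,1) gives X = 0.290.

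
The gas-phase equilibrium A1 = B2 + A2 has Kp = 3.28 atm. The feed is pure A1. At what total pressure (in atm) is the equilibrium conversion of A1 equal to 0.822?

Take 1 mol A1 as basis and let X be its fractional conversion, so ξ = X.
At extent ξ: n_A1 = 1 − X; n_B2 = X; n_A2 = X.
Summing: n_T = 1 + X.
Kp = p_B2 p_A2 / (p_A1) with p_i = (n_i/n_T)·P.
At X = 0.822: the mole-fraction product g(X) = Π y_i^ν_i = 2.083. Since Kp = g(X)·P^{1}, P = (Kp/g)^(1/1) = (3.28/2.083)^(1/1) = 1.57 atm.

P = 1.57 atm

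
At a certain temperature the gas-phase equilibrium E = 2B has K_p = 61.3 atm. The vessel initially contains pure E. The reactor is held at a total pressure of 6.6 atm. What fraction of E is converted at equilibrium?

Take 1 mol E as basis and let X be its fractional conversion, so ξ = X.
Moles: n_E = 1 − X; n_B = 2X.
Summing: n_T = 1 + X.
With p_i = (n_i/n_T)P, K_p = p_B^2 / (p_E).
Setting this equal to 61.3 atm and taking the physical root (0 < X < 1) gives X = 0.836.

X = 0.836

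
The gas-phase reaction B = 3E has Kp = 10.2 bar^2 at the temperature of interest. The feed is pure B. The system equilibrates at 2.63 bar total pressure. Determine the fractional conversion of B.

X = 0.478

Let X = conversion of B (basis 1 mol B); extent of reaction ξ = X.
Mole table: n_B = 1 − X; n_E = 3X.
Total moles n_T = 1 + 2X.
With p_i = (n_i/n_T)P, Kp = p_E^3 / (p_B).
This yields a degree-3 equation in X; solving on (0,1), X = 0.478.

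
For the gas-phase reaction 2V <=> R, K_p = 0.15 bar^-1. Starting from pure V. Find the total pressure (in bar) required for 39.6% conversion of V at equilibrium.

P = 2.9 bar

Basis: 1 mol V initially; let X = conversion of V. Extent ξ = 0.5X.
At extent ξ: n_V = 1 − X; n_R = 0.5X.
Total moles n_T = 1 − 0.5X.
K_p = p_R / (p_V^2) with p_i = (n_i/n_T)·P.
At X = 0.396: the mole-fraction product g(X) = Π y_i^ν_i = 0.4353. Since K_p = g(X)·P^{-1}, P = (g/K_p)^(1/1) = (0.4353/0.15)^(1/1) = 2.9 bar.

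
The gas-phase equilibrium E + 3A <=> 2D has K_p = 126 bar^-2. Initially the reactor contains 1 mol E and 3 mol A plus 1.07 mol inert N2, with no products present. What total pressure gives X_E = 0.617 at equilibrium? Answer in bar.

Take 1 mol E as basis and let X be its fractional conversion, so ξ = X.
At extent ξ: n_E = 1 − X; n_A = 3 − 3X; n_D = 2X; n_I = 1.07 (inert).
Summing: n_T = 5.07 − 2X.
K_p = p_D^2 / (p_E p_A^3) with p_i = (n_i/n_T)·P.
At X = 0.617: the mole-fraction product g(X) = Π y_i^ν_i = 38.57. Since K_p = g(X)·P^{-2}, P = (g/K_p)^(1/2) = (38.57/126)^(1/2) = 0.553 bar.

P = 0.553 bar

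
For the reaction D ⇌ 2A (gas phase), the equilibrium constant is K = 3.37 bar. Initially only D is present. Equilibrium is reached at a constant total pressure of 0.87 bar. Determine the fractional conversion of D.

X = 0.701

Let X = conversion of D (basis 1 mol D); extent of reaction ξ = X.
Species balance: n_D = 1 − X; n_A = 2X.
Total moles n_T = 1 + X.
y_i = n_i/n_T, p_i = y_i·P. K = p_A^2 / (p_D).
Equating to 3.37 bar and solving on 0 < X < 1: X = 0.701.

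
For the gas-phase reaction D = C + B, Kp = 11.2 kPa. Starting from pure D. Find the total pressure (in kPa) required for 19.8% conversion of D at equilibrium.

Let X = conversion of D (basis 1 mol D); extent of reaction ξ = X.
Species balance: n_D = 1 − X; n_C = X; n_B = X.
Summing: n_T = 1 + X.
Kp = p_C p_B / (p_D) with p_i = (n_i/n_T)·P.
At X = 0.198: the mole-fraction product g(X) = Π y_i^ν_i = 0.0408. Since Kp = g(X)·P^{1}, P = (Kp/g)^(1/1) = (11.2/0.0408)^(1/1) = 274 kPa.

P = 274 kPa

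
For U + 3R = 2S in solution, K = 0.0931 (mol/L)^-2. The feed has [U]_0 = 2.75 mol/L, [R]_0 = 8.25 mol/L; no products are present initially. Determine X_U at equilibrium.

X = 0.514

Let X = conversion of U; extent ξ = 2.75·X mol/L.
Concentrations: [U] = 2.75 − 2.75X; [R] = 8.25 − 8.25X; [S] = 5.5X.
K = [S]^2 / ([U] [R]^3).
Equating to 0.0931 (mol/L)^-2: the physical root is X = 0.514.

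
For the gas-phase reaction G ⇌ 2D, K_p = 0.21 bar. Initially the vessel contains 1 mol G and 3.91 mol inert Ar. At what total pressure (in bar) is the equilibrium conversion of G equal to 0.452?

P = 0.755 bar

Basis: 1 mol G initially; let X = conversion of G. Extent ξ = X.
Mole table: n_G = 1 − X; n_D = 2X; n_I = 3.91 (inert).
n_T = Σnᵢ = 4.91 + X.
K_p = p_D^2 / (p_G) with p_i = (n_i/n_T)·P.
At X = 0.452: the mole-fraction product g(X) = Π y_i^ν_i = 0.2781. Since K_p = g(X)·P^{1}, P = (K_p/g)^(1/1) = (0.21/0.2781)^(1/1) = 0.755 bar.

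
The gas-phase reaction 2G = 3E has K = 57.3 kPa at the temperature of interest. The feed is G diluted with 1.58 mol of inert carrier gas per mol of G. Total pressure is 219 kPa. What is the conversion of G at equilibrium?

Take 1 mol G as basis and let X be its fractional conversion, so ξ = 0.5X.
Mole table: n_G = 1 − X; n_E = 1.5X; n_I = 1.58 (inert).
n_T = Σnᵢ = 2.58 + 0.5X.
Mole fractions y_i = n_i/n_T; K = p_E^3 / (p_G^2) with p_i = y_i·P.
Setting this equal to 57.3 kPa and taking the physical root (0 < X < 1) gives X = 0.418.

X = 0.418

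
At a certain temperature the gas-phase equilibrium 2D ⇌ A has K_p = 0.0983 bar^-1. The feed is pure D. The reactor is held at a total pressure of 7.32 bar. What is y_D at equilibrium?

Basis: 1 mol D initially; let X = conversion of D. Extent ξ = 0.5X.
Species balance: n_D = 1 − X; n_A = 0.5X.
Total moles n_T = 1 − 0.5X.
With p_i = (n_i/n_T)P, K_p = p_A / (p_D^2).
Substituting and setting equal to 0.0983 bar^-1 gives a polynomial in X; the root in (0,1) is X = 0.492.
Then n_D = 0.508, n_T = 0.754, so y_D = 0.674.

y_D = 0.674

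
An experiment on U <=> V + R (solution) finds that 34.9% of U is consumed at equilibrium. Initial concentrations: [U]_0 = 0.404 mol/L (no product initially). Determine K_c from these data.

Let X = conversion of U.
Concentrations: [U] = 0.404 − 0.404X; [V] = 0.404X; [R] = 0.404X.
At X = 0.349: [U] = 0.263, [V] = 0.141, [R] = 0.141.
K_c = [V] [R] / ([U]) = 0.0756 mol/L.

K_c = 0.0756 mol/L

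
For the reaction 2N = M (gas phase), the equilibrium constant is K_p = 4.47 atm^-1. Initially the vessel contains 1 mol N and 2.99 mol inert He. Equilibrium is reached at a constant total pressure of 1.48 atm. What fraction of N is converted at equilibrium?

Basis: 1 mol N initially; let X = conversion of N. Extent ξ = 0.5X.
Mole table: n_N = 1 − X; n_M = 0.5X; n_I = 2.99 (inert).
Total moles n_T = 3.99 − 0.5X.
Mole fractions y_i = n_i/n_T; K_p = p_M / (p_N^2) with p_i = y_i·P.
Equating to 4.47 atm^-1 and solving on 0 < X < 1: X = 0.593.

X = 0.593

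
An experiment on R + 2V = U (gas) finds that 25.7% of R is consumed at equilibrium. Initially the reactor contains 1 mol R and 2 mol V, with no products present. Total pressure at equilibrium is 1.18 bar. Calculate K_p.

K_p = 0.695 bar^-2

Basis: 1 mol R initially; let X = conversion of R. Extent ξ = X.
At extent ξ: n_R = 1 − X; n_V = 2 − 2X; n_U = X.
n_T = Σnᵢ = 3 − 2X.
At X = 0.257: n_R = 0.743, n_V = 1.49, n_U = 0.257, n_T = 2.49.
p_i = (n_i/n_T)·P. K_p = p_U / (p_R p_V^2) = 0.695 bar^-2.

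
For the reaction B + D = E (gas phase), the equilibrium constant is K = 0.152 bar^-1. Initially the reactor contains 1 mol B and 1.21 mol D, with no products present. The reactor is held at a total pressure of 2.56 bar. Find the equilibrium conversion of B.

X = 0.166

Basis: 1 mol B initially; let X = conversion of B. Extent ξ = X.
Moles: n_B = 1 − X; n_D = 1.21 − X; n_E = X.
n_T = Σnᵢ = 2.21 − X.
y_i = n_i/n_T, p_i = y_i·P. K = p_E / (p_B p_D).
Substituting and setting equal to 0.152 bar^-1 gives a polynomial in X; the root in (0,1) is X = 0.166.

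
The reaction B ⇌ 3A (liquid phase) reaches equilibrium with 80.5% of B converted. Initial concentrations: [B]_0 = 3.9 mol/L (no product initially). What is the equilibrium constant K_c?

Let X = conversion of B.
Concentrations: [B] = 3.9 − 3.9X; [A] = 11.7X.
At X = 0.805: [B] = 0.76, [A] = 9.42.
K_c = [A]^3 / ([B]) = 1.1e+03 (mol/L)^2.

K_c = 1.1e+03 (mol/L)^2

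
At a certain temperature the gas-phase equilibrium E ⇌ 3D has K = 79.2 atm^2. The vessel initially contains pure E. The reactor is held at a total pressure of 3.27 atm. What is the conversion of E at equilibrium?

X = 0.752

Let X = conversion of E (basis 1 mol E); extent of reaction ξ = X.
At extent ξ: n_E = 1 − X; n_D = 3X.
Summing: n_T = 1 + 2X.
With p_i = (n_i/n_T)P, K = p_D^3 / (p_E).
Substituting and setting equal to 79.2 atm^2 gives a polynomial in X; the root in (0,1) is X = 0.752.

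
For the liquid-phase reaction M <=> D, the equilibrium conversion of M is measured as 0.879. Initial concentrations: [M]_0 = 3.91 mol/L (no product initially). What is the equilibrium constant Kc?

Kc = 7.26

Let X = conversion of M.
Concentrations: [M] = 3.91 − 3.91X; [D] = 3.91X.
At X = 0.879: [M] = 0.473, [D] = 3.44.
Kc = [D] / ([M]) = 7.26.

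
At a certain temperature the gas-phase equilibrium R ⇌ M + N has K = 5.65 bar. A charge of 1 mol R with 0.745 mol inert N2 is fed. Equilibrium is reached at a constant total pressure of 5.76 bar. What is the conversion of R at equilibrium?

X = 0.763

Basis: 1 mol R initially; let X = conversion of R. Extent ξ = X.
At extent ξ: n_R = 1 − X; n_M = X; n_N = X; n_I = 0.745 (inert).
Total moles n_T = 1.75 + X.
With p_i = (n_i/n_T)P, K = p_M p_N / (p_R).
Setting this equal to 5.65 bar and taking the physical root (0 < X < 1) gives X = 0.763.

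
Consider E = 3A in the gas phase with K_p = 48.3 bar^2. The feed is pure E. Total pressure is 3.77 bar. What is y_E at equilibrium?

y_E = 0.169

Basis: 1 mol E initially; let X = conversion of E. Extent ξ = X.
Moles: n_E = 1 − X; n_A = 3X.
Summing: n_T = 1 + 2X.
y_i = n_i/n_T, p_i = y_i·P. K_p = p_A^3 / (p_E).
Equating to 48.3 bar^2 and solving on 0 < X < 1: X = 0.621.
Then n_E = 0.379, n_T = 2.24, so y_E = 0.169.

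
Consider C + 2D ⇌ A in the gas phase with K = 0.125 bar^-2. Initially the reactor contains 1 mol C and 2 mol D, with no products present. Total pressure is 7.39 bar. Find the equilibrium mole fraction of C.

Let X = conversion of C (basis 1 mol C); extent of reaction ξ = X.
At extent ξ: n_C = 1 − X; n_D = 2 − 2X; n_A = X.
Total moles n_T = 3 − 2X.
With p_i = (n_i/n_T)P, K = p_A / (p_C p_D^2).
Setting this equal to 0.125 bar^-2 and taking the physical root (0 < X < 1) gives X = 0.584.
Then n_C = 0.416, n_T = 1.83, so y_C = 0.227.

y_C = 0.227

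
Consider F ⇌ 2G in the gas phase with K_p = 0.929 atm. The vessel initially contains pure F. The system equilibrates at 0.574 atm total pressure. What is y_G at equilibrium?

Take 1 mol F as basis and let X be its fractional conversion, so ξ = X.
Moles: n_F = 1 − X; n_G = 2X.
Total moles n_T = 1 + X.
y_i = n_i/n_T, p_i = y_i·P. K_p = p_G^2 / (p_F).
Equating to 0.929 atm and solving on 0 < X < 1: X = 0.537.
Then n_G = 1.07, n_T = 1.54, so y_G = 0.699.

y_G = 0.699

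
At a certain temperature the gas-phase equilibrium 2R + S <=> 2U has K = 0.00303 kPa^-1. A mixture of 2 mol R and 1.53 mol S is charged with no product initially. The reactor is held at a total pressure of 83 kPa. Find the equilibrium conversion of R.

Take 2 mol R as basis and let X be its fractional conversion, so ξ = X.
At extent ξ: n_R = 2 − 2X; n_S = 1.53 − X; n_U = 2X.
Total moles n_T = 3.53 − X.
y_i = n_i/n_T, p_i = y_i·P. K = p_U^2 / (p_R^2 p_S).
Equating to 0.00303 kPa^-1 and solving on 0 < X < 1: X = 0.239.

X = 0.239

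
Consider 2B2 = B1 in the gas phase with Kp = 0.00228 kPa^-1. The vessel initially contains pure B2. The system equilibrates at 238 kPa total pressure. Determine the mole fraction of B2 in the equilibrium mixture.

y_B2 = 0.719

Take 1 mol B2 as basis and let X be its fractional conversion, so ξ = 0.5X.
At extent ξ: n_B2 = 1 − X; n_B1 = 0.5X.
Summing: n_T = 1 − 0.5X.
Mole fractions y_i = n_i/n_T; Kp = p_B1 / (p_B2^2) with p_i = y_i·P.
This yields a degree-2 equation in X; solving on (0,1), X = 0.438.
Then n_B2 = 0.562, n_T = 0.781, so y_B2 = 0.719.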